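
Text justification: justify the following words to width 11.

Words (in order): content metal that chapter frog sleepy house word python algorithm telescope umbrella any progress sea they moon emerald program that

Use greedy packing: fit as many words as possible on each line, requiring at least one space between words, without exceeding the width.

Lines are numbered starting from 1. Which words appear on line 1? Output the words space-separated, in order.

Answer: content

Derivation:
Line 1: ['content'] (min_width=7, slack=4)
Line 2: ['metal', 'that'] (min_width=10, slack=1)
Line 3: ['chapter'] (min_width=7, slack=4)
Line 4: ['frog', 'sleepy'] (min_width=11, slack=0)
Line 5: ['house', 'word'] (min_width=10, slack=1)
Line 6: ['python'] (min_width=6, slack=5)
Line 7: ['algorithm'] (min_width=9, slack=2)
Line 8: ['telescope'] (min_width=9, slack=2)
Line 9: ['umbrella'] (min_width=8, slack=3)
Line 10: ['any'] (min_width=3, slack=8)
Line 11: ['progress'] (min_width=8, slack=3)
Line 12: ['sea', 'they'] (min_width=8, slack=3)
Line 13: ['moon'] (min_width=4, slack=7)
Line 14: ['emerald'] (min_width=7, slack=4)
Line 15: ['program'] (min_width=7, slack=4)
Line 16: ['that'] (min_width=4, slack=7)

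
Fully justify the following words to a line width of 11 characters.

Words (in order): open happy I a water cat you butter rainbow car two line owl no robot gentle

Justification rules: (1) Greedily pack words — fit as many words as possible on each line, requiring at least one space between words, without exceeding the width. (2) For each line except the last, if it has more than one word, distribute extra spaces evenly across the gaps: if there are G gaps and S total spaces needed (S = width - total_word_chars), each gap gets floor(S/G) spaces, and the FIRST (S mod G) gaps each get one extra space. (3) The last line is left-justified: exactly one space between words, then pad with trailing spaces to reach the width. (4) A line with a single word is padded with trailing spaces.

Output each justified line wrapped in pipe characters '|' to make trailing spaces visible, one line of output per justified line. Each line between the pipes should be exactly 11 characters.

Answer: |open  happy|
|I  a  water|
|cat     you|
|butter     |
|rainbow car|
|two    line|
|owl      no|
|robot      |
|gentle     |

Derivation:
Line 1: ['open', 'happy'] (min_width=10, slack=1)
Line 2: ['I', 'a', 'water'] (min_width=9, slack=2)
Line 3: ['cat', 'you'] (min_width=7, slack=4)
Line 4: ['butter'] (min_width=6, slack=5)
Line 5: ['rainbow', 'car'] (min_width=11, slack=0)
Line 6: ['two', 'line'] (min_width=8, slack=3)
Line 7: ['owl', 'no'] (min_width=6, slack=5)
Line 8: ['robot'] (min_width=5, slack=6)
Line 9: ['gentle'] (min_width=6, slack=5)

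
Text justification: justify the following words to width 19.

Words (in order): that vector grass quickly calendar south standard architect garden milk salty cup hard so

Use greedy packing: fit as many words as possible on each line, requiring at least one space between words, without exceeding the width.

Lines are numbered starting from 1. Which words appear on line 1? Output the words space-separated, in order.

Answer: that vector grass

Derivation:
Line 1: ['that', 'vector', 'grass'] (min_width=17, slack=2)
Line 2: ['quickly', 'calendar'] (min_width=16, slack=3)
Line 3: ['south', 'standard'] (min_width=14, slack=5)
Line 4: ['architect', 'garden'] (min_width=16, slack=3)
Line 5: ['milk', 'salty', 'cup', 'hard'] (min_width=19, slack=0)
Line 6: ['so'] (min_width=2, slack=17)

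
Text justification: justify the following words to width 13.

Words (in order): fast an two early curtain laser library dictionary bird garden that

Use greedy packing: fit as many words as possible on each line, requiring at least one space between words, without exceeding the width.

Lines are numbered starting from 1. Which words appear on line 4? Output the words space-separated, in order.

Line 1: ['fast', 'an', 'two'] (min_width=11, slack=2)
Line 2: ['early', 'curtain'] (min_width=13, slack=0)
Line 3: ['laser', 'library'] (min_width=13, slack=0)
Line 4: ['dictionary'] (min_width=10, slack=3)
Line 5: ['bird', 'garden'] (min_width=11, slack=2)
Line 6: ['that'] (min_width=4, slack=9)

Answer: dictionary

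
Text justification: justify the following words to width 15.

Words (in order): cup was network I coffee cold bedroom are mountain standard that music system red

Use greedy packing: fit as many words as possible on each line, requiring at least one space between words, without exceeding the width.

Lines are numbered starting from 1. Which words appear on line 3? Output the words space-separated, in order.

Answer: bedroom are

Derivation:
Line 1: ['cup', 'was', 'network'] (min_width=15, slack=0)
Line 2: ['I', 'coffee', 'cold'] (min_width=13, slack=2)
Line 3: ['bedroom', 'are'] (min_width=11, slack=4)
Line 4: ['mountain'] (min_width=8, slack=7)
Line 5: ['standard', 'that'] (min_width=13, slack=2)
Line 6: ['music', 'system'] (min_width=12, slack=3)
Line 7: ['red'] (min_width=3, slack=12)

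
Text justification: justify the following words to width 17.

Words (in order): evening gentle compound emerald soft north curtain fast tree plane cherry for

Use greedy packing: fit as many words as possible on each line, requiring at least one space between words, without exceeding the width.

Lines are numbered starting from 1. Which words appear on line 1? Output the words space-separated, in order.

Answer: evening gentle

Derivation:
Line 1: ['evening', 'gentle'] (min_width=14, slack=3)
Line 2: ['compound', 'emerald'] (min_width=16, slack=1)
Line 3: ['soft', 'north'] (min_width=10, slack=7)
Line 4: ['curtain', 'fast', 'tree'] (min_width=17, slack=0)
Line 5: ['plane', 'cherry', 'for'] (min_width=16, slack=1)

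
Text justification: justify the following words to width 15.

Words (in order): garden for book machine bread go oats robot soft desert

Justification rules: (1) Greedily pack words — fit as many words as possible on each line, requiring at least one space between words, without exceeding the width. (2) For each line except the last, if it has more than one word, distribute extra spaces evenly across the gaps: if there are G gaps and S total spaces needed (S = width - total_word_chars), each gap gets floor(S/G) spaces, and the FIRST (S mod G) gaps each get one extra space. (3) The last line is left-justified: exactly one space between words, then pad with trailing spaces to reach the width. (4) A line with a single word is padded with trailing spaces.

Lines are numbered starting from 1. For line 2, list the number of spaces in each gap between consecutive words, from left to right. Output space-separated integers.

Line 1: ['garden', 'for', 'book'] (min_width=15, slack=0)
Line 2: ['machine', 'bread'] (min_width=13, slack=2)
Line 3: ['go', 'oats', 'robot'] (min_width=13, slack=2)
Line 4: ['soft', 'desert'] (min_width=11, slack=4)

Answer: 3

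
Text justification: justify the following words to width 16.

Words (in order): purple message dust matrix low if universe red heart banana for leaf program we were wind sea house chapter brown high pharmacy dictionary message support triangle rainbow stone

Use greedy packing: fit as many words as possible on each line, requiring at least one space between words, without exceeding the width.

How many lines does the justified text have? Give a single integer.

Line 1: ['purple', 'message'] (min_width=14, slack=2)
Line 2: ['dust', 'matrix', 'low'] (min_width=15, slack=1)
Line 3: ['if', 'universe', 'red'] (min_width=15, slack=1)
Line 4: ['heart', 'banana', 'for'] (min_width=16, slack=0)
Line 5: ['leaf', 'program', 'we'] (min_width=15, slack=1)
Line 6: ['were', 'wind', 'sea'] (min_width=13, slack=3)
Line 7: ['house', 'chapter'] (min_width=13, slack=3)
Line 8: ['brown', 'high'] (min_width=10, slack=6)
Line 9: ['pharmacy'] (min_width=8, slack=8)
Line 10: ['dictionary'] (min_width=10, slack=6)
Line 11: ['message', 'support'] (min_width=15, slack=1)
Line 12: ['triangle', 'rainbow'] (min_width=16, slack=0)
Line 13: ['stone'] (min_width=5, slack=11)
Total lines: 13

Answer: 13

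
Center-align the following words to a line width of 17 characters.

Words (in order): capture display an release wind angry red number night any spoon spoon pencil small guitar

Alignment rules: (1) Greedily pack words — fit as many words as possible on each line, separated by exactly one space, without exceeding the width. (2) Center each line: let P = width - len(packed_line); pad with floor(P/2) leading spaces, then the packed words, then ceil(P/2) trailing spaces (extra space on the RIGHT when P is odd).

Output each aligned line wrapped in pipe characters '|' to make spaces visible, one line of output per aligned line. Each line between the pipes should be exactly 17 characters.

Answer: | capture display |
| an release wind |
|angry red number |
| night any spoon |
|  spoon pencil   |
|  small guitar   |

Derivation:
Line 1: ['capture', 'display'] (min_width=15, slack=2)
Line 2: ['an', 'release', 'wind'] (min_width=15, slack=2)
Line 3: ['angry', 'red', 'number'] (min_width=16, slack=1)
Line 4: ['night', 'any', 'spoon'] (min_width=15, slack=2)
Line 5: ['spoon', 'pencil'] (min_width=12, slack=5)
Line 6: ['small', 'guitar'] (min_width=12, slack=5)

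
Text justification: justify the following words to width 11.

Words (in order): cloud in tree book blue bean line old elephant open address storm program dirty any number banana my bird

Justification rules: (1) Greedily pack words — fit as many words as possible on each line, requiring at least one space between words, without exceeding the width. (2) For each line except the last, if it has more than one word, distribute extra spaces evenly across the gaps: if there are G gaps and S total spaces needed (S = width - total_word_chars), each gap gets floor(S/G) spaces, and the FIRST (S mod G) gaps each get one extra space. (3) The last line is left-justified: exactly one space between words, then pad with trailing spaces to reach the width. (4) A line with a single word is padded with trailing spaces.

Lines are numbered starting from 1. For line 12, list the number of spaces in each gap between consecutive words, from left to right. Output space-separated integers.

Line 1: ['cloud', 'in'] (min_width=8, slack=3)
Line 2: ['tree', 'book'] (min_width=9, slack=2)
Line 3: ['blue', 'bean'] (min_width=9, slack=2)
Line 4: ['line', 'old'] (min_width=8, slack=3)
Line 5: ['elephant'] (min_width=8, slack=3)
Line 6: ['open'] (min_width=4, slack=7)
Line 7: ['address'] (min_width=7, slack=4)
Line 8: ['storm'] (min_width=5, slack=6)
Line 9: ['program'] (min_width=7, slack=4)
Line 10: ['dirty', 'any'] (min_width=9, slack=2)
Line 11: ['number'] (min_width=6, slack=5)
Line 12: ['banana', 'my'] (min_width=9, slack=2)
Line 13: ['bird'] (min_width=4, slack=7)

Answer: 3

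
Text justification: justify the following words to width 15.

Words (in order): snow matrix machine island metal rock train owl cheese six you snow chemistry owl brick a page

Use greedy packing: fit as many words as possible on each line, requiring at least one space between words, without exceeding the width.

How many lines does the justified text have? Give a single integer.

Answer: 8

Derivation:
Line 1: ['snow', 'matrix'] (min_width=11, slack=4)
Line 2: ['machine', 'island'] (min_width=14, slack=1)
Line 3: ['metal', 'rock'] (min_width=10, slack=5)
Line 4: ['train', 'owl'] (min_width=9, slack=6)
Line 5: ['cheese', 'six', 'you'] (min_width=14, slack=1)
Line 6: ['snow', 'chemistry'] (min_width=14, slack=1)
Line 7: ['owl', 'brick', 'a'] (min_width=11, slack=4)
Line 8: ['page'] (min_width=4, slack=11)
Total lines: 8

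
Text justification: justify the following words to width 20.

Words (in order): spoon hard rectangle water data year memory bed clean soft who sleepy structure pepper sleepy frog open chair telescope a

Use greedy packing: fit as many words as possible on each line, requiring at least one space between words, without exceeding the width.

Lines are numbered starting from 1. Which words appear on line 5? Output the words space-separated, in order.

Answer: structure pepper

Derivation:
Line 1: ['spoon', 'hard', 'rectangle'] (min_width=20, slack=0)
Line 2: ['water', 'data', 'year'] (min_width=15, slack=5)
Line 3: ['memory', 'bed', 'clean'] (min_width=16, slack=4)
Line 4: ['soft', 'who', 'sleepy'] (min_width=15, slack=5)
Line 5: ['structure', 'pepper'] (min_width=16, slack=4)
Line 6: ['sleepy', 'frog', 'open'] (min_width=16, slack=4)
Line 7: ['chair', 'telescope', 'a'] (min_width=17, slack=3)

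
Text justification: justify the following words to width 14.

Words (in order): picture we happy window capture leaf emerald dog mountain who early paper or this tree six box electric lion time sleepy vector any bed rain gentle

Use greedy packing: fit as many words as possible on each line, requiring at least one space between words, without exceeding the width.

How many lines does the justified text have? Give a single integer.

Line 1: ['picture', 'we'] (min_width=10, slack=4)
Line 2: ['happy', 'window'] (min_width=12, slack=2)
Line 3: ['capture', 'leaf'] (min_width=12, slack=2)
Line 4: ['emerald', 'dog'] (min_width=11, slack=3)
Line 5: ['mountain', 'who'] (min_width=12, slack=2)
Line 6: ['early', 'paper', 'or'] (min_width=14, slack=0)
Line 7: ['this', 'tree', 'six'] (min_width=13, slack=1)
Line 8: ['box', 'electric'] (min_width=12, slack=2)
Line 9: ['lion', 'time'] (min_width=9, slack=5)
Line 10: ['sleepy', 'vector'] (min_width=13, slack=1)
Line 11: ['any', 'bed', 'rain'] (min_width=12, slack=2)
Line 12: ['gentle'] (min_width=6, slack=8)
Total lines: 12

Answer: 12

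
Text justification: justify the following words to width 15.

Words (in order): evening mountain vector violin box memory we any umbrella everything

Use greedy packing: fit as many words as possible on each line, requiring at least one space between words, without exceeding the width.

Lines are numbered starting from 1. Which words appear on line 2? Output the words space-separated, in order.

Line 1: ['evening'] (min_width=7, slack=8)
Line 2: ['mountain', 'vector'] (min_width=15, slack=0)
Line 3: ['violin', 'box'] (min_width=10, slack=5)
Line 4: ['memory', 'we', 'any'] (min_width=13, slack=2)
Line 5: ['umbrella'] (min_width=8, slack=7)
Line 6: ['everything'] (min_width=10, slack=5)

Answer: mountain vector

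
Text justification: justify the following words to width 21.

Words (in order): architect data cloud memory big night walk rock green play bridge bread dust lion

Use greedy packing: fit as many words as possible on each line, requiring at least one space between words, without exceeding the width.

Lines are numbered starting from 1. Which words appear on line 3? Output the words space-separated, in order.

Answer: rock green play

Derivation:
Line 1: ['architect', 'data', 'cloud'] (min_width=20, slack=1)
Line 2: ['memory', 'big', 'night', 'walk'] (min_width=21, slack=0)
Line 3: ['rock', 'green', 'play'] (min_width=15, slack=6)
Line 4: ['bridge', 'bread', 'dust'] (min_width=17, slack=4)
Line 5: ['lion'] (min_width=4, slack=17)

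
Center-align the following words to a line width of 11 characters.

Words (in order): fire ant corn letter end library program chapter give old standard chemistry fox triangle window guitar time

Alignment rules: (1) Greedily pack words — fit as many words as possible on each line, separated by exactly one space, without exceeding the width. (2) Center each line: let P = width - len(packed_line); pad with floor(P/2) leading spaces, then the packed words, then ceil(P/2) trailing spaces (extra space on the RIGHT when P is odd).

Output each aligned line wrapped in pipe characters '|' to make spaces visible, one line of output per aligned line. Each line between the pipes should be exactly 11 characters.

Answer: | fire ant  |
|corn letter|
|end library|
|  program  |
|  chapter  |
| give old  |
| standard  |
| chemistry |
|    fox    |
| triangle  |
|  window   |
|guitar time|

Derivation:
Line 1: ['fire', 'ant'] (min_width=8, slack=3)
Line 2: ['corn', 'letter'] (min_width=11, slack=0)
Line 3: ['end', 'library'] (min_width=11, slack=0)
Line 4: ['program'] (min_width=7, slack=4)
Line 5: ['chapter'] (min_width=7, slack=4)
Line 6: ['give', 'old'] (min_width=8, slack=3)
Line 7: ['standard'] (min_width=8, slack=3)
Line 8: ['chemistry'] (min_width=9, slack=2)
Line 9: ['fox'] (min_width=3, slack=8)
Line 10: ['triangle'] (min_width=8, slack=3)
Line 11: ['window'] (min_width=6, slack=5)
Line 12: ['guitar', 'time'] (min_width=11, slack=0)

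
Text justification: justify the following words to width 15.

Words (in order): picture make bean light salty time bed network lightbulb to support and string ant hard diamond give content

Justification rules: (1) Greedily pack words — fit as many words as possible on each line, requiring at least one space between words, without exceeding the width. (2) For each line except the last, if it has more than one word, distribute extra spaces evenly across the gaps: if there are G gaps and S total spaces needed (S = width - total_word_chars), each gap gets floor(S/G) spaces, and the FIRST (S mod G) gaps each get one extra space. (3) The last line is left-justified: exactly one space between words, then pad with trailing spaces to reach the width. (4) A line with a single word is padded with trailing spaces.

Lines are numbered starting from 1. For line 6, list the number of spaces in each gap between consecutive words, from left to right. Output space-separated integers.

Answer: 5

Derivation:
Line 1: ['picture', 'make'] (min_width=12, slack=3)
Line 2: ['bean', 'light'] (min_width=10, slack=5)
Line 3: ['salty', 'time', 'bed'] (min_width=14, slack=1)
Line 4: ['network'] (min_width=7, slack=8)
Line 5: ['lightbulb', 'to'] (min_width=12, slack=3)
Line 6: ['support', 'and'] (min_width=11, slack=4)
Line 7: ['string', 'ant', 'hard'] (min_width=15, slack=0)
Line 8: ['diamond', 'give'] (min_width=12, slack=3)
Line 9: ['content'] (min_width=7, slack=8)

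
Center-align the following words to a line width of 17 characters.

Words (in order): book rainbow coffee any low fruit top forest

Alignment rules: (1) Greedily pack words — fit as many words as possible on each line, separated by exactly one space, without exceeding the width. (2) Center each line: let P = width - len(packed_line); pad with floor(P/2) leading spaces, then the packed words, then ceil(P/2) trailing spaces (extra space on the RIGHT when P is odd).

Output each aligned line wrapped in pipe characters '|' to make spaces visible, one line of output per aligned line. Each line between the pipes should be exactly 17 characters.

Answer: |  book rainbow   |
| coffee any low  |
|fruit top forest |

Derivation:
Line 1: ['book', 'rainbow'] (min_width=12, slack=5)
Line 2: ['coffee', 'any', 'low'] (min_width=14, slack=3)
Line 3: ['fruit', 'top', 'forest'] (min_width=16, slack=1)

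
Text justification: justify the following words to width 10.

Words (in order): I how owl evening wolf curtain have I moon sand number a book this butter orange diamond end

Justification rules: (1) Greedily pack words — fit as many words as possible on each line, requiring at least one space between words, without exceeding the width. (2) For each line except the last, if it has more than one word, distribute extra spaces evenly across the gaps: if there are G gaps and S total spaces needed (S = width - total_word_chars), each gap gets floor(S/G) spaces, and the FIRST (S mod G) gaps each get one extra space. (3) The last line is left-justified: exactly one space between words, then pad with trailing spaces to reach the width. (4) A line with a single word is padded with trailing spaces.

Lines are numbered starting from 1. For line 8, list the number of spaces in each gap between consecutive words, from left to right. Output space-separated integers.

Line 1: ['I', 'how', 'owl'] (min_width=9, slack=1)
Line 2: ['evening'] (min_width=7, slack=3)
Line 3: ['wolf'] (min_width=4, slack=6)
Line 4: ['curtain'] (min_width=7, slack=3)
Line 5: ['have', 'I'] (min_width=6, slack=4)
Line 6: ['moon', 'sand'] (min_width=9, slack=1)
Line 7: ['number', 'a'] (min_width=8, slack=2)
Line 8: ['book', 'this'] (min_width=9, slack=1)
Line 9: ['butter'] (min_width=6, slack=4)
Line 10: ['orange'] (min_width=6, slack=4)
Line 11: ['diamond'] (min_width=7, slack=3)
Line 12: ['end'] (min_width=3, slack=7)

Answer: 2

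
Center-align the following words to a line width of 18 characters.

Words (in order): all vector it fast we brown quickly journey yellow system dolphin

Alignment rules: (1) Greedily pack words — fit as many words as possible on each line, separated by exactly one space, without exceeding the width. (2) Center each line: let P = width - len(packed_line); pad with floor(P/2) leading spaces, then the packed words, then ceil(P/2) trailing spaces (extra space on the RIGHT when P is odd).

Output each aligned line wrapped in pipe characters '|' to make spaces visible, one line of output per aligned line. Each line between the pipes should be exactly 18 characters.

Answer: |all vector it fast|
| we brown quickly |
|  journey yellow  |
|  system dolphin  |

Derivation:
Line 1: ['all', 'vector', 'it', 'fast'] (min_width=18, slack=0)
Line 2: ['we', 'brown', 'quickly'] (min_width=16, slack=2)
Line 3: ['journey', 'yellow'] (min_width=14, slack=4)
Line 4: ['system', 'dolphin'] (min_width=14, slack=4)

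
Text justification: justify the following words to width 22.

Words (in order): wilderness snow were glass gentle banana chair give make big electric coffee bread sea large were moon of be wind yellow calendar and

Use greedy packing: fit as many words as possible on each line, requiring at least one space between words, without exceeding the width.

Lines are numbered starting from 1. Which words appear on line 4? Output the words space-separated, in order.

Line 1: ['wilderness', 'snow', 'were'] (min_width=20, slack=2)
Line 2: ['glass', 'gentle', 'banana'] (min_width=19, slack=3)
Line 3: ['chair', 'give', 'make', 'big'] (min_width=19, slack=3)
Line 4: ['electric', 'coffee', 'bread'] (min_width=21, slack=1)
Line 5: ['sea', 'large', 'were', 'moon', 'of'] (min_width=22, slack=0)
Line 6: ['be', 'wind', 'yellow'] (min_width=14, slack=8)
Line 7: ['calendar', 'and'] (min_width=12, slack=10)

Answer: electric coffee bread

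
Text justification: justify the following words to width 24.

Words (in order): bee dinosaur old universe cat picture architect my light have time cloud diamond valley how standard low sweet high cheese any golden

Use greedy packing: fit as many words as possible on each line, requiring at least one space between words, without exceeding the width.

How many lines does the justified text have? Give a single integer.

Line 1: ['bee', 'dinosaur', 'old'] (min_width=16, slack=8)
Line 2: ['universe', 'cat', 'picture'] (min_width=20, slack=4)
Line 3: ['architect', 'my', 'light', 'have'] (min_width=23, slack=1)
Line 4: ['time', 'cloud', 'diamond'] (min_width=18, slack=6)
Line 5: ['valley', 'how', 'standard', 'low'] (min_width=23, slack=1)
Line 6: ['sweet', 'high', 'cheese', 'any'] (min_width=21, slack=3)
Line 7: ['golden'] (min_width=6, slack=18)
Total lines: 7

Answer: 7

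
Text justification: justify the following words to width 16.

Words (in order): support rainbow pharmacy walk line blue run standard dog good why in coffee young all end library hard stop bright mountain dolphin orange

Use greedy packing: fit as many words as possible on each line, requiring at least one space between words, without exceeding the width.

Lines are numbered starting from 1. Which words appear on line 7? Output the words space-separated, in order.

Line 1: ['support', 'rainbow'] (min_width=15, slack=1)
Line 2: ['pharmacy', 'walk'] (min_width=13, slack=3)
Line 3: ['line', 'blue', 'run'] (min_width=13, slack=3)
Line 4: ['standard', 'dog'] (min_width=12, slack=4)
Line 5: ['good', 'why', 'in'] (min_width=11, slack=5)
Line 6: ['coffee', 'young', 'all'] (min_width=16, slack=0)
Line 7: ['end', 'library', 'hard'] (min_width=16, slack=0)
Line 8: ['stop', 'bright'] (min_width=11, slack=5)
Line 9: ['mountain', 'dolphin'] (min_width=16, slack=0)
Line 10: ['orange'] (min_width=6, slack=10)

Answer: end library hard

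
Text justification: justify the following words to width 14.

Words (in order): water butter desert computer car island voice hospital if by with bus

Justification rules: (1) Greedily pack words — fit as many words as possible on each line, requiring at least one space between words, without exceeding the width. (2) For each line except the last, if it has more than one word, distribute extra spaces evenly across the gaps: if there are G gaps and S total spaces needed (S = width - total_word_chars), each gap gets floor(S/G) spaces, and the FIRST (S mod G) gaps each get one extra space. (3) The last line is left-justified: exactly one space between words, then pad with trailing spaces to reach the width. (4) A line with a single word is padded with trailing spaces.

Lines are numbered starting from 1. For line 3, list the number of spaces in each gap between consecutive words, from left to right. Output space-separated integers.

Line 1: ['water', 'butter'] (min_width=12, slack=2)
Line 2: ['desert'] (min_width=6, slack=8)
Line 3: ['computer', 'car'] (min_width=12, slack=2)
Line 4: ['island', 'voice'] (min_width=12, slack=2)
Line 5: ['hospital', 'if', 'by'] (min_width=14, slack=0)
Line 6: ['with', 'bus'] (min_width=8, slack=6)

Answer: 3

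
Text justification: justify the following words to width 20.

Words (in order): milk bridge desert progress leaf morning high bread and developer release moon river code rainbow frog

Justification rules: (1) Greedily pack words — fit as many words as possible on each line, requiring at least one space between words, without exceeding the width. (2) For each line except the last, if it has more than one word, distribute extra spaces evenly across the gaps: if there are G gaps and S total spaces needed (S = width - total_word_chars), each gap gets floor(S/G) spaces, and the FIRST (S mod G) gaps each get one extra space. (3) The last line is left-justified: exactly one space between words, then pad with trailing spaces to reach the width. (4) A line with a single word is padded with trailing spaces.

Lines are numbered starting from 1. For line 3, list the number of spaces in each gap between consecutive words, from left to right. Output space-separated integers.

Answer: 2 2

Derivation:
Line 1: ['milk', 'bridge', 'desert'] (min_width=18, slack=2)
Line 2: ['progress', 'leaf'] (min_width=13, slack=7)
Line 3: ['morning', 'high', 'bread'] (min_width=18, slack=2)
Line 4: ['and', 'developer'] (min_width=13, slack=7)
Line 5: ['release', 'moon', 'river'] (min_width=18, slack=2)
Line 6: ['code', 'rainbow', 'frog'] (min_width=17, slack=3)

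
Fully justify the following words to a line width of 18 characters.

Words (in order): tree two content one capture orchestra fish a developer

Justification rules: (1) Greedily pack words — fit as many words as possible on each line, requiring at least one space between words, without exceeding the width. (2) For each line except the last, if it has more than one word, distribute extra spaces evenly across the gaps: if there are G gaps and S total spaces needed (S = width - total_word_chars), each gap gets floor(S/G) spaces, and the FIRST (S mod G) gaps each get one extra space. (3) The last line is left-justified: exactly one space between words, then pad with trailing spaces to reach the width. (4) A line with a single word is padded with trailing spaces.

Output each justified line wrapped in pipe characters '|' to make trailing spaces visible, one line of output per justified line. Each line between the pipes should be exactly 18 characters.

Answer: |tree  two  content|
|one        capture|
|orchestra  fish  a|
|developer         |

Derivation:
Line 1: ['tree', 'two', 'content'] (min_width=16, slack=2)
Line 2: ['one', 'capture'] (min_width=11, slack=7)
Line 3: ['orchestra', 'fish', 'a'] (min_width=16, slack=2)
Line 4: ['developer'] (min_width=9, slack=9)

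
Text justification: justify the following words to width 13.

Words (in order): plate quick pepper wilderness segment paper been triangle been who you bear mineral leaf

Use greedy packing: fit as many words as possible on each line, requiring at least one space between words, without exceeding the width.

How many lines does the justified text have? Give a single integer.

Line 1: ['plate', 'quick'] (min_width=11, slack=2)
Line 2: ['pepper'] (min_width=6, slack=7)
Line 3: ['wilderness'] (min_width=10, slack=3)
Line 4: ['segment', 'paper'] (min_width=13, slack=0)
Line 5: ['been', 'triangle'] (min_width=13, slack=0)
Line 6: ['been', 'who', 'you'] (min_width=12, slack=1)
Line 7: ['bear', 'mineral'] (min_width=12, slack=1)
Line 8: ['leaf'] (min_width=4, slack=9)
Total lines: 8

Answer: 8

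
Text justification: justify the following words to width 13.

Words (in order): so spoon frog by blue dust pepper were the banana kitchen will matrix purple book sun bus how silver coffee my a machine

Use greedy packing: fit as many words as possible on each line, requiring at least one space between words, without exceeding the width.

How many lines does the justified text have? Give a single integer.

Line 1: ['so', 'spoon', 'frog'] (min_width=13, slack=0)
Line 2: ['by', 'blue', 'dust'] (min_width=12, slack=1)
Line 3: ['pepper', 'were'] (min_width=11, slack=2)
Line 4: ['the', 'banana'] (min_width=10, slack=3)
Line 5: ['kitchen', 'will'] (min_width=12, slack=1)
Line 6: ['matrix', 'purple'] (min_width=13, slack=0)
Line 7: ['book', 'sun', 'bus'] (min_width=12, slack=1)
Line 8: ['how', 'silver'] (min_width=10, slack=3)
Line 9: ['coffee', 'my', 'a'] (min_width=11, slack=2)
Line 10: ['machine'] (min_width=7, slack=6)
Total lines: 10

Answer: 10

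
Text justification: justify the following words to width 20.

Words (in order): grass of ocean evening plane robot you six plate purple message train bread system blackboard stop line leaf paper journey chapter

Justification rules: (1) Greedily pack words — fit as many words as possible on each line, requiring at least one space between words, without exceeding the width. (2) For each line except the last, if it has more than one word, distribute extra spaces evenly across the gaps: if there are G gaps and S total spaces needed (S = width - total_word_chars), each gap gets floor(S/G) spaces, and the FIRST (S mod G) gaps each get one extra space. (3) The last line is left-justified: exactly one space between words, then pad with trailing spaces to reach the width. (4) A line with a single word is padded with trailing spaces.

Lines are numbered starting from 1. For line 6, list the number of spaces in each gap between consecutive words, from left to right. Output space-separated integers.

Line 1: ['grass', 'of', 'ocean'] (min_width=14, slack=6)
Line 2: ['evening', 'plane', 'robot'] (min_width=19, slack=1)
Line 3: ['you', 'six', 'plate', 'purple'] (min_width=20, slack=0)
Line 4: ['message', 'train', 'bread'] (min_width=19, slack=1)
Line 5: ['system', 'blackboard'] (min_width=17, slack=3)
Line 6: ['stop', 'line', 'leaf', 'paper'] (min_width=20, slack=0)
Line 7: ['journey', 'chapter'] (min_width=15, slack=5)

Answer: 1 1 1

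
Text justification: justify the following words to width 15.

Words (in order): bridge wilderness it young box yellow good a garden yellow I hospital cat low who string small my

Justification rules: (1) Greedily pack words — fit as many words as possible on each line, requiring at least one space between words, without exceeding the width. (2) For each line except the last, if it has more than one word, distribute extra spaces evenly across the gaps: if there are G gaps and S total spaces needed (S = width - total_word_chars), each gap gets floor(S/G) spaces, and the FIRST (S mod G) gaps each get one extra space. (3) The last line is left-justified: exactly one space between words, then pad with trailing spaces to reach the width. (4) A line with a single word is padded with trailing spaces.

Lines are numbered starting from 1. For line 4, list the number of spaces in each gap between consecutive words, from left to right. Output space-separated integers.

Answer: 2 2

Derivation:
Line 1: ['bridge'] (min_width=6, slack=9)
Line 2: ['wilderness', 'it'] (min_width=13, slack=2)
Line 3: ['young', 'box'] (min_width=9, slack=6)
Line 4: ['yellow', 'good', 'a'] (min_width=13, slack=2)
Line 5: ['garden', 'yellow', 'I'] (min_width=15, slack=0)
Line 6: ['hospital', 'cat'] (min_width=12, slack=3)
Line 7: ['low', 'who', 'string'] (min_width=14, slack=1)
Line 8: ['small', 'my'] (min_width=8, slack=7)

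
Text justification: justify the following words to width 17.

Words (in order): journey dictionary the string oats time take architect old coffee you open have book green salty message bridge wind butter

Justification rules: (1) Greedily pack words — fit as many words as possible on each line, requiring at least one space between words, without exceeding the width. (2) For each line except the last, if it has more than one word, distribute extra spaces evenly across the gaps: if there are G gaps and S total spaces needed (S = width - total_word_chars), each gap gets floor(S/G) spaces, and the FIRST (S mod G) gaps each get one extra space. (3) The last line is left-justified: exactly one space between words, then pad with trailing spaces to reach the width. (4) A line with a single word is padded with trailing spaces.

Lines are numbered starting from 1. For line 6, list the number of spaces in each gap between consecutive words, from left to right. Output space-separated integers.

Line 1: ['journey'] (min_width=7, slack=10)
Line 2: ['dictionary', 'the'] (min_width=14, slack=3)
Line 3: ['string', 'oats', 'time'] (min_width=16, slack=1)
Line 4: ['take', 'architect'] (min_width=14, slack=3)
Line 5: ['old', 'coffee', 'you'] (min_width=14, slack=3)
Line 6: ['open', 'have', 'book'] (min_width=14, slack=3)
Line 7: ['green', 'salty'] (min_width=11, slack=6)
Line 8: ['message', 'bridge'] (min_width=14, slack=3)
Line 9: ['wind', 'butter'] (min_width=11, slack=6)

Answer: 3 2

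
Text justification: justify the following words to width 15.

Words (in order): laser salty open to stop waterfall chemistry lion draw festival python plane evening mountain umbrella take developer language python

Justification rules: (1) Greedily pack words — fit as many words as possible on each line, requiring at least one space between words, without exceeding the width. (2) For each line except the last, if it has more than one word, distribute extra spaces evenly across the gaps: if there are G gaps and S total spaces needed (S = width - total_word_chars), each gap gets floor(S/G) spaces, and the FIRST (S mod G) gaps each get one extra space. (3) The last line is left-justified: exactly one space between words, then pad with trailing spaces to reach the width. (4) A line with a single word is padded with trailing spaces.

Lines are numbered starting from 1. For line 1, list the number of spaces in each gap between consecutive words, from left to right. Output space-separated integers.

Answer: 5

Derivation:
Line 1: ['laser', 'salty'] (min_width=11, slack=4)
Line 2: ['open', 'to', 'stop'] (min_width=12, slack=3)
Line 3: ['waterfall'] (min_width=9, slack=6)
Line 4: ['chemistry', 'lion'] (min_width=14, slack=1)
Line 5: ['draw', 'festival'] (min_width=13, slack=2)
Line 6: ['python', 'plane'] (min_width=12, slack=3)
Line 7: ['evening'] (min_width=7, slack=8)
Line 8: ['mountain'] (min_width=8, slack=7)
Line 9: ['umbrella', 'take'] (min_width=13, slack=2)
Line 10: ['developer'] (min_width=9, slack=6)
Line 11: ['language', 'python'] (min_width=15, slack=0)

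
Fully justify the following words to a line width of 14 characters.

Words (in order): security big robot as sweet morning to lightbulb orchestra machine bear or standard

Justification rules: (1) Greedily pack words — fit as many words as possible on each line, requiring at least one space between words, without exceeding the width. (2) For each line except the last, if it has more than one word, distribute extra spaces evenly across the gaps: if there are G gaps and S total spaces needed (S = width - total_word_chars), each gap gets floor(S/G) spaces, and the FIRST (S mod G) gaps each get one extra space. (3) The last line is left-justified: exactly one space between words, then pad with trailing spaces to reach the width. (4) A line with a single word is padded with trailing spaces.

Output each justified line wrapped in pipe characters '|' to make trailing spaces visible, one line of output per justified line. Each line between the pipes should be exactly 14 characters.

Line 1: ['security', 'big'] (min_width=12, slack=2)
Line 2: ['robot', 'as', 'sweet'] (min_width=14, slack=0)
Line 3: ['morning', 'to'] (min_width=10, slack=4)
Line 4: ['lightbulb'] (min_width=9, slack=5)
Line 5: ['orchestra'] (min_width=9, slack=5)
Line 6: ['machine', 'bear'] (min_width=12, slack=2)
Line 7: ['or', 'standard'] (min_width=11, slack=3)

Answer: |security   big|
|robot as sweet|
|morning     to|
|lightbulb     |
|orchestra     |
|machine   bear|
|or standard   |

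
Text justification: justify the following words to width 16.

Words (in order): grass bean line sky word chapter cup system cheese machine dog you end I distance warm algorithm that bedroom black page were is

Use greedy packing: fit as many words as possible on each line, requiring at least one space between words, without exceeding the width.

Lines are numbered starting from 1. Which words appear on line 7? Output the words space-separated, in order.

Line 1: ['grass', 'bean', 'line'] (min_width=15, slack=1)
Line 2: ['sky', 'word', 'chapter'] (min_width=16, slack=0)
Line 3: ['cup', 'system'] (min_width=10, slack=6)
Line 4: ['cheese', 'machine'] (min_width=14, slack=2)
Line 5: ['dog', 'you', 'end', 'I'] (min_width=13, slack=3)
Line 6: ['distance', 'warm'] (min_width=13, slack=3)
Line 7: ['algorithm', 'that'] (min_width=14, slack=2)
Line 8: ['bedroom', 'black'] (min_width=13, slack=3)
Line 9: ['page', 'were', 'is'] (min_width=12, slack=4)

Answer: algorithm that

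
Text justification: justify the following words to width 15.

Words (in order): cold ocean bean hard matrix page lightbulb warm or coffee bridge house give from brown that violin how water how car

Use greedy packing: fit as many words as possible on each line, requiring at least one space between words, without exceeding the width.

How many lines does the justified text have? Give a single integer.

Line 1: ['cold', 'ocean', 'bean'] (min_width=15, slack=0)
Line 2: ['hard', 'matrix'] (min_width=11, slack=4)
Line 3: ['page', 'lightbulb'] (min_width=14, slack=1)
Line 4: ['warm', 'or', 'coffee'] (min_width=14, slack=1)
Line 5: ['bridge', 'house'] (min_width=12, slack=3)
Line 6: ['give', 'from', 'brown'] (min_width=15, slack=0)
Line 7: ['that', 'violin', 'how'] (min_width=15, slack=0)
Line 8: ['water', 'how', 'car'] (min_width=13, slack=2)
Total lines: 8

Answer: 8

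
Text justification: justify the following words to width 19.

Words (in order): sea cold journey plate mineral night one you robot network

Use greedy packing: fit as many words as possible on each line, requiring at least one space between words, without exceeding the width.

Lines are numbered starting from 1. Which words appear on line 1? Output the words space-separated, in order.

Answer: sea cold journey

Derivation:
Line 1: ['sea', 'cold', 'journey'] (min_width=16, slack=3)
Line 2: ['plate', 'mineral', 'night'] (min_width=19, slack=0)
Line 3: ['one', 'you', 'robot'] (min_width=13, slack=6)
Line 4: ['network'] (min_width=7, slack=12)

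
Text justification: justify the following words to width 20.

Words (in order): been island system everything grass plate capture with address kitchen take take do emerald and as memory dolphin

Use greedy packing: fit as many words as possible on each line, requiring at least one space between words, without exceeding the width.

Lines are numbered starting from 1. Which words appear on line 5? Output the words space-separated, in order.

Answer: take do emerald and

Derivation:
Line 1: ['been', 'island', 'system'] (min_width=18, slack=2)
Line 2: ['everything', 'grass'] (min_width=16, slack=4)
Line 3: ['plate', 'capture', 'with'] (min_width=18, slack=2)
Line 4: ['address', 'kitchen', 'take'] (min_width=20, slack=0)
Line 5: ['take', 'do', 'emerald', 'and'] (min_width=19, slack=1)
Line 6: ['as', 'memory', 'dolphin'] (min_width=17, slack=3)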